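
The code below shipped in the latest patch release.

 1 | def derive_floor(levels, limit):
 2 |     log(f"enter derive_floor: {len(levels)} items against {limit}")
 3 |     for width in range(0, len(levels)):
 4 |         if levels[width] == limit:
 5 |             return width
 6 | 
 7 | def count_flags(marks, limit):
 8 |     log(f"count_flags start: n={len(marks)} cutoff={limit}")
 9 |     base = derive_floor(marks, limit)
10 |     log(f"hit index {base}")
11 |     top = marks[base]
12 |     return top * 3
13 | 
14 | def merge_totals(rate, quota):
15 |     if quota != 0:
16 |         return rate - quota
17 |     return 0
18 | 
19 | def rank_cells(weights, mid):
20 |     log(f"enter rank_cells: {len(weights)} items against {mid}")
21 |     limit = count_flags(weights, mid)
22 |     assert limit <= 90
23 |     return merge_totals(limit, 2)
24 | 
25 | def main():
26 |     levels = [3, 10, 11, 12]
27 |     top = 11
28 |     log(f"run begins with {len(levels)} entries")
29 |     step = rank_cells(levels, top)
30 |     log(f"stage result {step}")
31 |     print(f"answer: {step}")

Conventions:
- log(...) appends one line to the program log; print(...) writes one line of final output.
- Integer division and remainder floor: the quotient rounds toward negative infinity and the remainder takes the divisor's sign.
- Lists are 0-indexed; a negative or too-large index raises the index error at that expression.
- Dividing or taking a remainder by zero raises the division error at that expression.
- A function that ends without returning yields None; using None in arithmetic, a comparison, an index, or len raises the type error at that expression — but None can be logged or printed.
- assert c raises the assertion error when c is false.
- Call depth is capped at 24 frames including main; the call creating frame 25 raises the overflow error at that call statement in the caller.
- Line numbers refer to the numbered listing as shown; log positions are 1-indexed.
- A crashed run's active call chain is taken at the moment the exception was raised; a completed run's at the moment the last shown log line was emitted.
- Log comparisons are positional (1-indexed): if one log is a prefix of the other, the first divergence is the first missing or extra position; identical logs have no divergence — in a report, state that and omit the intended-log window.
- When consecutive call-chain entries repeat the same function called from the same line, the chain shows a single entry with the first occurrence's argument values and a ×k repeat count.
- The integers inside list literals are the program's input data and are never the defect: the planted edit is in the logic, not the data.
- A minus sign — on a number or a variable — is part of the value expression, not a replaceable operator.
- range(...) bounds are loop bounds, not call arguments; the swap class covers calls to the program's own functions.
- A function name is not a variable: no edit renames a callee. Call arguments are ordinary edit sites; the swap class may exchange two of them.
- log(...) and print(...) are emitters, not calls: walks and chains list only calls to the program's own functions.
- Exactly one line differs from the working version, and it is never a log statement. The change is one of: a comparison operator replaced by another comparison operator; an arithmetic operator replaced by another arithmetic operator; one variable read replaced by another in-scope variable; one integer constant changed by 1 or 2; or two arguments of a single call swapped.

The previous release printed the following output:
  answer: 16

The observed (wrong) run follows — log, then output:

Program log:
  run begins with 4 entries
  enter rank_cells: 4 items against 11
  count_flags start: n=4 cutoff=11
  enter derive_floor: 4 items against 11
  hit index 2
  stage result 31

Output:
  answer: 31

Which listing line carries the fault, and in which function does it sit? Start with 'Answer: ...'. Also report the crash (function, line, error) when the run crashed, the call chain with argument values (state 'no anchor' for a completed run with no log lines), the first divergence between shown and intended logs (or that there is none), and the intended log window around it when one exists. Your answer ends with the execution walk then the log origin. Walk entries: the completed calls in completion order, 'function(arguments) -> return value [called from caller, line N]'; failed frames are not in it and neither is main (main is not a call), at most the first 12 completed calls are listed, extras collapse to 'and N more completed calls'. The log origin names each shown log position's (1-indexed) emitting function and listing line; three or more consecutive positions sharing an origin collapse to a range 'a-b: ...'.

Answer: the defect is in merge_totals at line 16.
The tell: At log position 6 the runs split — shown 'stage result 31', but the working version logs 'stage result 16'.
Call chain: main.
First divergence: position 6 — the shown line 'stage result 31' should read 'stage result 16'.
Intended log window:
  4: enter derive_floor: 4 items against 11
  5: hit index 2
  6: stage result 16
Execution walk:
  derive_floor([3, 10, 11, 12], 11) -> 2  [called from count_flags, line 9]
  count_flags([3, 10, 11, 12], 11) -> 33  [called from rank_cells, line 21]
  merge_totals(33, 2) -> 31  [called from rank_cells, line 23]
  rank_cells([3, 10, 11, 12], 11) -> 31  [called from main, line 29]
Log origin:
  1: emitted by main (line 28)
  2: emitted by rank_cells (line 20)
  3: emitted by count_flags (line 8)
  4: emitted by derive_floor (line 2)
  5: emitted by count_flags (line 10)
  6: emitted by main (line 30)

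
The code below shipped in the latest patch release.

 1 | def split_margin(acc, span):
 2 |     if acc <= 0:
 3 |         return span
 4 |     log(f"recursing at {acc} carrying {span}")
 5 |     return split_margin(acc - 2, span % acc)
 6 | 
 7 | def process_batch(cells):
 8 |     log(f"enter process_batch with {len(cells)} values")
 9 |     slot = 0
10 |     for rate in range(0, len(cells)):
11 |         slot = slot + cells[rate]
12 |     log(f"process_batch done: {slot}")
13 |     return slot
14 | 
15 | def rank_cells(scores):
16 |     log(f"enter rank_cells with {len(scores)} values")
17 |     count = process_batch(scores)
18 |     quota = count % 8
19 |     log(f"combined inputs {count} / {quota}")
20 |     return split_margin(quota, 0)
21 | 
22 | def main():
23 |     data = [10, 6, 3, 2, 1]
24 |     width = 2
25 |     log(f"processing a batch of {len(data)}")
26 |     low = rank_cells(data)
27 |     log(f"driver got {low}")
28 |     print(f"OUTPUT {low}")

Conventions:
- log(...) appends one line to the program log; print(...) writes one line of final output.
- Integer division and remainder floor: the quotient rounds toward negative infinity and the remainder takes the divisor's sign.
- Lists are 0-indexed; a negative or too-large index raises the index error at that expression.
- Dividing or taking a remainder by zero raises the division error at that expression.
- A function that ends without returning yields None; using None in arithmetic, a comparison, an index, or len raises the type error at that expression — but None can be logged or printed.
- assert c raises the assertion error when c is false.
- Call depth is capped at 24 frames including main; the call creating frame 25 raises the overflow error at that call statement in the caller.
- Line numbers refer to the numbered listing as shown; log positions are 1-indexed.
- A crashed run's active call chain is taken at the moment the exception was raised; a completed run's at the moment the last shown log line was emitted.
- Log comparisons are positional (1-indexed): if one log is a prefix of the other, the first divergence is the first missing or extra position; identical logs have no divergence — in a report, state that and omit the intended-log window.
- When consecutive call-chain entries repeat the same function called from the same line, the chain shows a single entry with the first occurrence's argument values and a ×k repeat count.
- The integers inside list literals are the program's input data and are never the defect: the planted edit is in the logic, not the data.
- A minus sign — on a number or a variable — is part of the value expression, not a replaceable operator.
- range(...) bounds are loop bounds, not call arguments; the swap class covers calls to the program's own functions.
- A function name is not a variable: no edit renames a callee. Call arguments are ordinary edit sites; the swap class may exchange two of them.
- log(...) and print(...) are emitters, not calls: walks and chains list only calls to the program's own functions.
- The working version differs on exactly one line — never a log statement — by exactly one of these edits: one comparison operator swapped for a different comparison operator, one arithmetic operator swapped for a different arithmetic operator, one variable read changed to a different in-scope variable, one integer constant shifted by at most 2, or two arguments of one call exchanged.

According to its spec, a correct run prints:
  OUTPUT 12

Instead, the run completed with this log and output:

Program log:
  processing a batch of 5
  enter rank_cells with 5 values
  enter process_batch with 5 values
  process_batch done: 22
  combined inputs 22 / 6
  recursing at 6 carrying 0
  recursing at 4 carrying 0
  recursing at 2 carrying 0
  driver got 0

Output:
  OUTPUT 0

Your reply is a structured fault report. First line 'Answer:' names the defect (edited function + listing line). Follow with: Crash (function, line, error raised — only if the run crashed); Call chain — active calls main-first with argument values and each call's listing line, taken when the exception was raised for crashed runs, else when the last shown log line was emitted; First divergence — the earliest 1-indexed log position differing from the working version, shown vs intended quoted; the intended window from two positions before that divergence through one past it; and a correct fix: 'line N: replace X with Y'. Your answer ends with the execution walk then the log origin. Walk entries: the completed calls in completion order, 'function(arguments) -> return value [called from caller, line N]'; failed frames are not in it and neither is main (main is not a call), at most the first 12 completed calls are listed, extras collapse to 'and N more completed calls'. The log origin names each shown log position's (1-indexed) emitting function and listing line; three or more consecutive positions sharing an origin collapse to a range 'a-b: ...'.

Answer: the defect is in split_margin at line 5.
Core observation: The log first diverges at position 7: the faulty run prints 'recursing at 4 carrying 0' where the working version prints 'recursing at 4 carrying 6'.
Call chain: main.
First divergence: position 7 — the shown line 'recursing at 4 carrying 0' should read 'recursing at 4 carrying 6'.
Intended log window:
  5: combined inputs 22 / 6
  6: recursing at 6 carrying 0
  7: recursing at 4 carrying 6
  8: recursing at 2 carrying 10
Execution walk:
  process_batch([10, 6, 3, 2, 1]) -> 22  [called from rank_cells, line 17]
  split_margin(0, 0) -> 0  [called from split_margin, line 5]
  split_margin(2, 0) -> 0  [called from split_margin, line 5]
  split_margin(4, 0) -> 0  [called from split_margin, line 5]
  split_margin(6, 0) -> 0  [called from rank_cells, line 20]
  rank_cells([10, 6, 3, 2, 1]) -> 0  [called from main, line 26]
Log origins:
  1: logged in main at line 25
  2: logged in rank_cells at line 16
  3: logged in process_batch at line 8
  4: logged in process_batch at line 12
  5: logged in rank_cells at line 19
  6-8: logged in split_margin at line 4
  9: logged in main at line 27
A correct fix: line 5: replace `%` with `+`.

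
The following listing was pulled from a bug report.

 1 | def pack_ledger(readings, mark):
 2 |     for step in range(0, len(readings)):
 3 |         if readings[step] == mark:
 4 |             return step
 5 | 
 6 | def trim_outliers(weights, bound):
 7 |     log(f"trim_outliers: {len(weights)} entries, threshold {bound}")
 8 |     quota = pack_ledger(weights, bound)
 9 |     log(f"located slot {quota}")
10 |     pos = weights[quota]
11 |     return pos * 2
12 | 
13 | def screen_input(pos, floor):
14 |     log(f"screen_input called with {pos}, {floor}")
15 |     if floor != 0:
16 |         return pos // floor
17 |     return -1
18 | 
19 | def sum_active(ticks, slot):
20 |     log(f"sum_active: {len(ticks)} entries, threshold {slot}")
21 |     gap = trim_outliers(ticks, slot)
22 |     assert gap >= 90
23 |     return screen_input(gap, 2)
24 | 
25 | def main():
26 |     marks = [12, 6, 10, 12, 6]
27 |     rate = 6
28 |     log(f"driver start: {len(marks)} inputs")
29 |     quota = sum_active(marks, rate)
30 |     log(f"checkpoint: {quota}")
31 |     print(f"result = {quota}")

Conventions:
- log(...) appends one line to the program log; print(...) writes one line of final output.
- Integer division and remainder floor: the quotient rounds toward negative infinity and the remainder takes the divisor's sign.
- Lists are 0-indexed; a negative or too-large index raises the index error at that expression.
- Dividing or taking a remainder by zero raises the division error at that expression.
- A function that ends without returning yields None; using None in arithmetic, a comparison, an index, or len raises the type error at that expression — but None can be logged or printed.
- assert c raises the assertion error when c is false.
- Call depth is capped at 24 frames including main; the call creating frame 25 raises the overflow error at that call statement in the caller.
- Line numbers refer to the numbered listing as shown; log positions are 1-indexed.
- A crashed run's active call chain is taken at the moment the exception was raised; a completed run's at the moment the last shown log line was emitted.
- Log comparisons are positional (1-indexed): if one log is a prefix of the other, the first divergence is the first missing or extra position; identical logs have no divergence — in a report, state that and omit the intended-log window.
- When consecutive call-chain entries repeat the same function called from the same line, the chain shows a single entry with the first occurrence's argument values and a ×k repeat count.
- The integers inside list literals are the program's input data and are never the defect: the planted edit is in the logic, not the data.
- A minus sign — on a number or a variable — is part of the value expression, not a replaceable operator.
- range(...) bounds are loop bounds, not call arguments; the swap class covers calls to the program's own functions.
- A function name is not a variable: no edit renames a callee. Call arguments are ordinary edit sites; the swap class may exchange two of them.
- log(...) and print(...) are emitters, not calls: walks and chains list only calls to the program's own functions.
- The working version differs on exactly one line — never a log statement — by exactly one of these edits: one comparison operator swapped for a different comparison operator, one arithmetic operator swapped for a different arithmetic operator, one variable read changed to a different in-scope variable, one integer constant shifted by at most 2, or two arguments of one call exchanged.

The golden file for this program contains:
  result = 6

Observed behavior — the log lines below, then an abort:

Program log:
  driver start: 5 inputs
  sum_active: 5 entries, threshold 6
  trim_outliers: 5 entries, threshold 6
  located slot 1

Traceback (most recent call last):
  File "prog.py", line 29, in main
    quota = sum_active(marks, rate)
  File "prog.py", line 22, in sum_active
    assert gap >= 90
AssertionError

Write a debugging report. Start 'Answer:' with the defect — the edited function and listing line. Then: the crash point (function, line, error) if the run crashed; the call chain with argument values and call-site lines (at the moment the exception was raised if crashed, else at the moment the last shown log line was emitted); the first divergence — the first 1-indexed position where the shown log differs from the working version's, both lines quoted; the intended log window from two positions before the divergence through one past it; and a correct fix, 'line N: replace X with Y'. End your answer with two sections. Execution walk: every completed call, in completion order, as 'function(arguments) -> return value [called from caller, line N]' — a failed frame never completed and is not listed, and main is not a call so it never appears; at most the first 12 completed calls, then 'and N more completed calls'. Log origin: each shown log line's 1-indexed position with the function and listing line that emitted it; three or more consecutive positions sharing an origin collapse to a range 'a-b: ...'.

Answer: the defect is in sum_active at line 22.
Key observation: The log ends early — 4 lines, where the working version next logs 'screen_input called with 12, 2'.
Crash: sum_active, line 22, AssertionError.
Call chain: main -> sum_active([12, 6, 10, 12, 6], 6) (called at line 29).
First divergence: position 5 — after 4 matching lines the faulty run goes silent; intended next line 'screen_input called with 12, 2'.
Intended log window:
  3: trim_outliers: 5 entries, threshold 6
  4: located slot 1
  5: screen_input called with 12, 2
  6: checkpoint: 6
Execution walk:
  pack_ledger([12, 6, 10, 12, 6], 6) -> 1  [called from trim_outliers, line 8]
  trim_outliers([12, 6, 10, 12, 6], 6) -> 12  [called from sum_active, line 21]
Log origin:
  1 — main, line 28
  2 — sum_active, line 20
  3 — trim_outliers, line 7
  4 — trim_outliers, line 9
A correct fix: line 22: replace `>=` with `<=`.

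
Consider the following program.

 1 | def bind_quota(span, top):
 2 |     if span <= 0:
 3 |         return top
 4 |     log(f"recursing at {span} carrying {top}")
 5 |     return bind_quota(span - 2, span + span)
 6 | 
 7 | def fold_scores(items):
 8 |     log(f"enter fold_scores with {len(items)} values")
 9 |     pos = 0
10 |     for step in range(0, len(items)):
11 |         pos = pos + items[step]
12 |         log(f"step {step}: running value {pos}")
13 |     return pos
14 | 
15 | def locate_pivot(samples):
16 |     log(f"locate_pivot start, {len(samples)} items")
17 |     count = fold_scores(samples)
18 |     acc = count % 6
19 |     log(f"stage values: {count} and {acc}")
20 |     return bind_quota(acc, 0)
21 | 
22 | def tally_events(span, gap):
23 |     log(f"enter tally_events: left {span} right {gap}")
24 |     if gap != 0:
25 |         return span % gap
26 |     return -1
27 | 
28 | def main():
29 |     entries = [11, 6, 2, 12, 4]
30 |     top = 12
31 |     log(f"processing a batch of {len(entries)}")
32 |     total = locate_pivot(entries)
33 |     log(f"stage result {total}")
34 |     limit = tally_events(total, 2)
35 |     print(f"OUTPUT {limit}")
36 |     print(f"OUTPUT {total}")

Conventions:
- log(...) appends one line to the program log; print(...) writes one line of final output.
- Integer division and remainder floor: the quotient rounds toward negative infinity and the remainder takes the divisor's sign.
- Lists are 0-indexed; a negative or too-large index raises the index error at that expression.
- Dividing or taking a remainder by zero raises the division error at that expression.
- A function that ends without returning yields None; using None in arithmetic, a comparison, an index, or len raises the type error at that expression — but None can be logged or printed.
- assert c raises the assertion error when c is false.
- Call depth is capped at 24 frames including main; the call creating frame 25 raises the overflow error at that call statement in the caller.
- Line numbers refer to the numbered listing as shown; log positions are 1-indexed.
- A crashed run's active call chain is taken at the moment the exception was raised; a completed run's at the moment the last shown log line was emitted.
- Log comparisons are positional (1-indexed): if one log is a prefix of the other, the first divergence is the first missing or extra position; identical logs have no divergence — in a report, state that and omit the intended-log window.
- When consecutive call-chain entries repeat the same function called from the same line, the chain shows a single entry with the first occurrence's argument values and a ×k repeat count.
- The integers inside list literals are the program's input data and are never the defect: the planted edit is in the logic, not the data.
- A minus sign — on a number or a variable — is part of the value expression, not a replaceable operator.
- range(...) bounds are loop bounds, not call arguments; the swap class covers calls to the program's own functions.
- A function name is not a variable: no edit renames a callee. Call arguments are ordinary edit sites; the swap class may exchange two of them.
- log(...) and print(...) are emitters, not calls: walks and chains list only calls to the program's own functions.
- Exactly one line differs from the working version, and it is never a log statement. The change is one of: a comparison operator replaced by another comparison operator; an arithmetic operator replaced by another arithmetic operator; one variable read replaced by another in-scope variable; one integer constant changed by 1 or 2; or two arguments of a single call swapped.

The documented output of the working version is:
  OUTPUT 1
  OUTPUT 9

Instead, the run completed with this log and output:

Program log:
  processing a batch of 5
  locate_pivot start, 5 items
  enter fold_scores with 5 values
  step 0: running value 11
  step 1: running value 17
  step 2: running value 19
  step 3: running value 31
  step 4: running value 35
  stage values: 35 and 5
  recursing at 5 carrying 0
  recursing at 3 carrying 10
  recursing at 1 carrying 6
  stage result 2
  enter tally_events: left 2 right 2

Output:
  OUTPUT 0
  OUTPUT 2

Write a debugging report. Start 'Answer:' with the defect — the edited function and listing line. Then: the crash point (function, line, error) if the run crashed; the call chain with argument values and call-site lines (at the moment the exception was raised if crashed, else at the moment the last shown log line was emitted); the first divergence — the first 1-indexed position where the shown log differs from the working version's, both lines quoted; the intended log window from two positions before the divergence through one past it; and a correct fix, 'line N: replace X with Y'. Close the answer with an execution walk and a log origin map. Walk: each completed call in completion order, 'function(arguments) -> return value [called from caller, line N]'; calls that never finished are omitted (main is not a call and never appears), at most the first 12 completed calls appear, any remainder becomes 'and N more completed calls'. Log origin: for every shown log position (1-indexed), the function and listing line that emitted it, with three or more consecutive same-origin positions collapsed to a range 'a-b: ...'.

Answer: the defect is in bind_quota at line 5.
Key observation: The earliest visible damage is log position 11 — 'recursing at 3 carrying 10' rather than the intended 'recursing at 3 carrying 5'.
Call chain: main -> tally_events(2, 2) (called at line 34).
First divergence: position 11 — shown 'recursing at 3 carrying 10', intended 'recursing at 3 carrying 5'.
Intended log window:
  9: stage values: 35 and 5
  10: recursing at 5 carrying 0
  11: recursing at 3 carrying 5
  12: recursing at 1 carrying 8
Execution walk:
  fold_scores([11, 6, 2, 12, 4]) -> 35  [called from locate_pivot, line 17]
  bind_quota(-1, 2) -> 2  [called from bind_quota, line 5]
  bind_quota(1, 6) -> 2  [called from bind_quota, line 5]
  bind_quota(3, 10) -> 2  [called from bind_quota, line 5]
  bind_quota(5, 0) -> 2  [called from locate_pivot, line 20]
  locate_pivot([11, 6, 2, 12, 4]) -> 2  [called from main, line 32]
  tally_events(2, 2) -> 0  [called from main, line 34]
Log origins:
  1: logged in main at line 31
  2: logged in locate_pivot at line 16
  3: logged in fold_scores at line 8
  4-8: logged in fold_scores at line 12
  9: logged in locate_pivot at line 19
  10-12: logged in bind_quota at line 4
  13: logged in main at line 33
  14: logged in tally_events at line 23
A correct fix: line 5: replace `span + span` with `top + span`.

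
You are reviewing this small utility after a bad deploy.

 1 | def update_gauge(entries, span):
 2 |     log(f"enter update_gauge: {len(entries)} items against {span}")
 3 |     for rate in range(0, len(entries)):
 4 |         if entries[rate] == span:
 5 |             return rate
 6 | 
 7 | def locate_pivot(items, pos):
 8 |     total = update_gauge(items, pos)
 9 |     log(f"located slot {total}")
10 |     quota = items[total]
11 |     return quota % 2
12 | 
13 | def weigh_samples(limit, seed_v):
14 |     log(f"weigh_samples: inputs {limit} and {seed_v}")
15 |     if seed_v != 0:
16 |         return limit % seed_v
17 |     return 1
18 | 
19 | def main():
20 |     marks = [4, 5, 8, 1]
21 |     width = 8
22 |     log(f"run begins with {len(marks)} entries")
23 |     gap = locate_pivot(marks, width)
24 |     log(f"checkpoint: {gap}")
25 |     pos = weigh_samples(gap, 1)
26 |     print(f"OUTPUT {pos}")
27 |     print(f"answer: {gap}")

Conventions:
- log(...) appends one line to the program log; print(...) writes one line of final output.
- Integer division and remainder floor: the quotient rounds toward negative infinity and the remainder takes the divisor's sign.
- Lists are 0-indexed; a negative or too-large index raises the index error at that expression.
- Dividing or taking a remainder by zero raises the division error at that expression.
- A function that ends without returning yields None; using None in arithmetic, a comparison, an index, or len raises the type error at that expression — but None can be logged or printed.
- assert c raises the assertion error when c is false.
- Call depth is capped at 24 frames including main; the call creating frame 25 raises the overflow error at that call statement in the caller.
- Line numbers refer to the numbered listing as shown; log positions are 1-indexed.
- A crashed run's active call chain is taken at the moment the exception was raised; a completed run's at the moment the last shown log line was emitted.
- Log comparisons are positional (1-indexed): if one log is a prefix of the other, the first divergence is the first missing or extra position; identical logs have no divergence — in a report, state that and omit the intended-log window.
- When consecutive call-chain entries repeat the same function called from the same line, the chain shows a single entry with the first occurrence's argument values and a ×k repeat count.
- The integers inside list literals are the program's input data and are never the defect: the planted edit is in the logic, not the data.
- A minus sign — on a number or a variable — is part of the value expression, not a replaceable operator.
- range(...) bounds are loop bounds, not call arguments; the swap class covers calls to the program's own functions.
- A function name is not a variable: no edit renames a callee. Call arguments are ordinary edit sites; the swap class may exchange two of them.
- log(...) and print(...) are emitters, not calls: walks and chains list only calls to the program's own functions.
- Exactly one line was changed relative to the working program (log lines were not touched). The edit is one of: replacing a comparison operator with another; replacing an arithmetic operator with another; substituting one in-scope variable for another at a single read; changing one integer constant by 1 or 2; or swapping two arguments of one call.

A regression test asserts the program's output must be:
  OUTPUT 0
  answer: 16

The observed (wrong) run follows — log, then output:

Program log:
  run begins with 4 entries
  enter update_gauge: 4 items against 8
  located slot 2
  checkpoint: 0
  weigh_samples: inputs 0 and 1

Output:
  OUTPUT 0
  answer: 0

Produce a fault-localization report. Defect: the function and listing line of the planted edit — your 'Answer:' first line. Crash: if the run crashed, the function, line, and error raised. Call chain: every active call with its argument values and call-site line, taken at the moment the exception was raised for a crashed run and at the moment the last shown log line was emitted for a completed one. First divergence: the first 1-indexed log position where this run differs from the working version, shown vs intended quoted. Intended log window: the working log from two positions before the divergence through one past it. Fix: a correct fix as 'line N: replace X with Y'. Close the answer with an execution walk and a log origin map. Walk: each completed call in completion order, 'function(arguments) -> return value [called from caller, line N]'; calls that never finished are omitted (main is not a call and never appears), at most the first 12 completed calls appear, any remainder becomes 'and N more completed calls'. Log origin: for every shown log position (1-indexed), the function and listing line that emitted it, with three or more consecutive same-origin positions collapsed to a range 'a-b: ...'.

Answer: the defect is in locate_pivot at line 11.
Core observation: Log line 4 is where behavior first shows: 'checkpoint: 0' appears instead of 'checkpoint: 16'.
Call chain: main -> weigh_samples(0, 1) (called at line 25).
First divergence: at position 4 the run shows 'checkpoint: 0' where the working version logs 'checkpoint: 16'.
Intended log window:
  2: enter update_gauge: 4 items against 8
  3: located slot 2
  4: checkpoint: 16
  5: weigh_samples: inputs 16 and 1
Execution walk:
  update_gauge([4, 5, 8, 1], 8) -> 2  [called from locate_pivot, line 8]
  locate_pivot([4, 5, 8, 1], 8) -> 0  [called from main, line 23]
  weigh_samples(0, 1) -> 0  [called from main, line 25]
Log origin:
  1 — main, line 22
  2 — update_gauge, line 2
  3 — locate_pivot, line 9
  4 — main, line 24
  5 — weigh_samples, line 14
A correct fix: line 11: replace `%` with `*`.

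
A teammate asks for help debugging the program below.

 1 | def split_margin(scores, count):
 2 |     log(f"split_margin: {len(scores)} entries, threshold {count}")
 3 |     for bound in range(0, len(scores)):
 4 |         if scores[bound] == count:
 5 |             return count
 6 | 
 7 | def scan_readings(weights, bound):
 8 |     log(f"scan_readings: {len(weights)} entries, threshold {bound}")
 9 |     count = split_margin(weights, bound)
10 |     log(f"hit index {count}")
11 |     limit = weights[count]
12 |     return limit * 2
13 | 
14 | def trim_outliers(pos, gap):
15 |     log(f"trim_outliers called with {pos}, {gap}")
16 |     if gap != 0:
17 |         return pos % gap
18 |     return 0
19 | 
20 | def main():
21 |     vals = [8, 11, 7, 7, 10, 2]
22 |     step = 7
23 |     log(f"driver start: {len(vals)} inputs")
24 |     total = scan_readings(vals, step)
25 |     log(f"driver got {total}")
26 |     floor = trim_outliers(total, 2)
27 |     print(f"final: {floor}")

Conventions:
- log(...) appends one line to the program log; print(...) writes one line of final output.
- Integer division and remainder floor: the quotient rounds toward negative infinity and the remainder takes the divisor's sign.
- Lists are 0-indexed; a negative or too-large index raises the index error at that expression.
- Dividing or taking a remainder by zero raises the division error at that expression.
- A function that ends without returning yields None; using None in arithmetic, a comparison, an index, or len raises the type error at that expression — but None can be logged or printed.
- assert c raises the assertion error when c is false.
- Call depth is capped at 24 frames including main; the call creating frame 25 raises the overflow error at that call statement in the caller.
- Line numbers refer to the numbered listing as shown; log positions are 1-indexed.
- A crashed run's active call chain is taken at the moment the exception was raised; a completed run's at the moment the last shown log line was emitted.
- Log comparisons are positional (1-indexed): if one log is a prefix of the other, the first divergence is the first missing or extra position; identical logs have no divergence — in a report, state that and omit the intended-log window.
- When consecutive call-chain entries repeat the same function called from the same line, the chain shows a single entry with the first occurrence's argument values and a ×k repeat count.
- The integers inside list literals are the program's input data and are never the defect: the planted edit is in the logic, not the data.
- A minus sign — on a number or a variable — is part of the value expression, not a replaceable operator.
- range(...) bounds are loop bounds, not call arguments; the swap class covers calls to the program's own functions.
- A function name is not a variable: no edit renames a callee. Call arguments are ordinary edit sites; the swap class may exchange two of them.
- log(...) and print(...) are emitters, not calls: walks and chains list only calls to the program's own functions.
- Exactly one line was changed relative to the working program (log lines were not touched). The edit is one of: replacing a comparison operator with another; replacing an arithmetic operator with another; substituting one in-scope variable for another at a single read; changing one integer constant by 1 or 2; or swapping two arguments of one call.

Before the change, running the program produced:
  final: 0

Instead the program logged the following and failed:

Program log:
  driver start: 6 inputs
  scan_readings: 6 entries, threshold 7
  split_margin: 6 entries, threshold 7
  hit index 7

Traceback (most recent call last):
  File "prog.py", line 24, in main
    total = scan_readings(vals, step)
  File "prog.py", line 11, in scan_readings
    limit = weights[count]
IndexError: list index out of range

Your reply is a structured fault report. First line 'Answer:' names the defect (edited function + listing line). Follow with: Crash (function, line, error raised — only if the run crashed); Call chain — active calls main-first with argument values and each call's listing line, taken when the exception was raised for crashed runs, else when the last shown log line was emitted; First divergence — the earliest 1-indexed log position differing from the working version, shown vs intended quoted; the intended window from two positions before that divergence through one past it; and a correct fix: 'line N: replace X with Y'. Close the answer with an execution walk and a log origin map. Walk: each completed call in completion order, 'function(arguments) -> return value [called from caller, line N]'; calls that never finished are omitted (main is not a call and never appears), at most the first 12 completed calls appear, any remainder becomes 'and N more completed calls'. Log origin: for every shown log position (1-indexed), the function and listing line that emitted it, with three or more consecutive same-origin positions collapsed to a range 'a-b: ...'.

Answer: the defect is in split_margin at line 5.
Key observation: Log line 4 is where behavior first shows: 'hit index 7' appears instead of 'hit index 2'.
Crash: scan_readings, line 11, IndexError.
Call chain: main -> scan_readings([8, 11, 7, 7, 10, 2], 7) (called at line 24).
First divergence: position 4 — the shown line 'hit index 7' should read 'hit index 2'.
Intended log window:
  2: scan_readings: 6 entries, threshold 7
  3: split_margin: 6 entries, threshold 7
  4: hit index 2
  5: driver got 14
Execution walk:
  split_margin([8, 11, 7, 7, 10, 2], 7) -> 7  [called from scan_readings, line 9]
Log origin:
  1: emitted by main (line 23)
  2: emitted by scan_readings (line 8)
  3: emitted by split_margin (line 2)
  4: emitted by scan_readings (line 10)
A correct fix: line 5: replace `count` with `bound`.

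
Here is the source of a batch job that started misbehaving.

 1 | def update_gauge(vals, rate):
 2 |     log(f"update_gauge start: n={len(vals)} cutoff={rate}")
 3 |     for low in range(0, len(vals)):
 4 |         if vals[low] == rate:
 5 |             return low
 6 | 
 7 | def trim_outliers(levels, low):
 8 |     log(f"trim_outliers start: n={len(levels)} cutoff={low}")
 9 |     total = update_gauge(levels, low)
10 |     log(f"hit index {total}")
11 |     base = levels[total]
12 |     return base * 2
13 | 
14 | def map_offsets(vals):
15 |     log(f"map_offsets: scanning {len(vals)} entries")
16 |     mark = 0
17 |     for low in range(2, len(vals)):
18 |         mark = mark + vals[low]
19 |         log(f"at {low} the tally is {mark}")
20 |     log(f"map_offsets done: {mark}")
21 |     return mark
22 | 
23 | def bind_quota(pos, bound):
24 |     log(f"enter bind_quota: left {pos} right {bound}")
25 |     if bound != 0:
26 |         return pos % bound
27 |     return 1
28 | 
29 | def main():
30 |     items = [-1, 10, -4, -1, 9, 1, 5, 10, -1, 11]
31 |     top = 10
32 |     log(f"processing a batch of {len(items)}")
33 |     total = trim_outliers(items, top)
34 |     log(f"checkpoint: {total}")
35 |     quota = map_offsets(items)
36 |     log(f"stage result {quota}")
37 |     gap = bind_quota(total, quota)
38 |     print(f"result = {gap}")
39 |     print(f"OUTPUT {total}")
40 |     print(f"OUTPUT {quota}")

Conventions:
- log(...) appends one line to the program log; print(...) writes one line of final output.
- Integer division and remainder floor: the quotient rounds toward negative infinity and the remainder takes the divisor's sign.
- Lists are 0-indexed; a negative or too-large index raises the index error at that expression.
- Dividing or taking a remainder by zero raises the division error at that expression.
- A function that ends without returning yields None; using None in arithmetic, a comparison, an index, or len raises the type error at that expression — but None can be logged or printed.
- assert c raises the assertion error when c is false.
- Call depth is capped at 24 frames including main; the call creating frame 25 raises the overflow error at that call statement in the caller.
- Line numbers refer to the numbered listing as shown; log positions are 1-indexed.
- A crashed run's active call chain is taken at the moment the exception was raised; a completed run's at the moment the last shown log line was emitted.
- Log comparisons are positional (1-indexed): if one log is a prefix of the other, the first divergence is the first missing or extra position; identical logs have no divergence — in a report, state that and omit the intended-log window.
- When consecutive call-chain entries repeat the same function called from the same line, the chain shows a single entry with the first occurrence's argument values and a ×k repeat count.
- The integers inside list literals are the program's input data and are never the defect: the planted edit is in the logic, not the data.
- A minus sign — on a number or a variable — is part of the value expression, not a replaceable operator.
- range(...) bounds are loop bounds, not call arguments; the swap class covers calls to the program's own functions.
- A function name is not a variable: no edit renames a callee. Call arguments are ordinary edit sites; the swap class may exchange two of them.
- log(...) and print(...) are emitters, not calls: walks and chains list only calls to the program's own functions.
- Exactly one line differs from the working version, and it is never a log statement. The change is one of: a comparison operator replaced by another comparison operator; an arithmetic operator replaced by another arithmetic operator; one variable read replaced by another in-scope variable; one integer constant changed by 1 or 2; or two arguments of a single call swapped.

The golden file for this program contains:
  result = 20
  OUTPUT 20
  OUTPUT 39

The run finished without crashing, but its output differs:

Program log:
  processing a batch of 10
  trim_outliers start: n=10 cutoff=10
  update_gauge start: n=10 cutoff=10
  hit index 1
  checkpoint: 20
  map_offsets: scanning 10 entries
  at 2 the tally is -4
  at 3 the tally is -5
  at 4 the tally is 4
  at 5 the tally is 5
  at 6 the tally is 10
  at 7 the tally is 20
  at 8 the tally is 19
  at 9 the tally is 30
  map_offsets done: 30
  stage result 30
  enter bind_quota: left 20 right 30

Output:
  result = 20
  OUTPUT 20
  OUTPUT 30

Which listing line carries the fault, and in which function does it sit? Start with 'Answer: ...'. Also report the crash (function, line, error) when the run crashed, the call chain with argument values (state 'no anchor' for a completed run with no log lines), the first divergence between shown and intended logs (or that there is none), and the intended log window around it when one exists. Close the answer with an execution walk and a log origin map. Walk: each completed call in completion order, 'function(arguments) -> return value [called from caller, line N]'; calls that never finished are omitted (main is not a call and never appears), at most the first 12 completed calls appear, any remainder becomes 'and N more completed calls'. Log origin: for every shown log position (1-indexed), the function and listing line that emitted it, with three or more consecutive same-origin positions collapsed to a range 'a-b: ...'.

Answer: the defect is in map_offsets at line 17.
The tell: The log first diverges at position 7: the faulty run prints 'at 2 the tally is -4' where the working version prints 'at 0 the tally is -1'.
Call chain: main -> bind_quota(20, 30) (called at line 37).
First divergence: position 7 — the shown line 'at 2 the tally is -4' should read 'at 0 the tally is -1'.
Intended log window:
  5: checkpoint: 20
  6: map_offsets: scanning 10 entries
  7: at 0 the tally is -1
  8: at 1 the tally is 9
Execution walk:
  update_gauge([-1, 10, -4, -1, 9, 1, 5, 10, -1, 11], 10) -> 1  [called from trim_outliers, line 9]
  trim_outliers([-1, 10, -4, -1, 9, 1, 5, 10, -1, 11], 10) -> 20  [called from main, line 33]
  map_offsets([-1, 10, -4, -1, 9, 1, 5, 10, -1, 11]) -> 30  [called from main, line 35]
  bind_quota(20, 30) -> 20  [called from main, line 37]
Log origins:
  1 — main, line 32
  2 — trim_outliers, line 8
  3 — update_gauge, line 2
  4 — trim_outliers, line 10
  5 — main, line 34
  6 — map_offsets, line 15
  7-14 — map_offsets, line 19
  15 — map_offsets, line 20
  16 — main, line 36
  17 — bind_quota, line 24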